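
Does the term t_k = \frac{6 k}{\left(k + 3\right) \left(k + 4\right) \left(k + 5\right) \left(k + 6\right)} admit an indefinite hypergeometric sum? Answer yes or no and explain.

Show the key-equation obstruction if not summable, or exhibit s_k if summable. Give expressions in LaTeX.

Yes. s_k = \frac{k \left(k^{2} + 12 k - 13\right)}{20 \left(k + 3\right) \left(k + 4\right) \left(k + 5\right)}.

r(k) = (k + 1)*(k + 3)/(k*(k + 7)) after simplifying.
So A=k + 3 and B=k + 7, with C=k.
Solve (k + 3)·f(k+1) − (k + 6)·f(k) = k.
From deg A=1, deg B=1, deg C=1: d=3.
Match coefficients ⇒ f(k) = k*(k - 1)*(k + 13)/120.
Certificate R = B(k−1)f/C = (k - 1)*(k + 6)*(k + 13)/120 gives s_k = k*(k**2 + 12*k - 13)/(20*(k + 3)*(k + 4)*(k + 5)).
Δs = 6*k/(k**4 + 18*k**3 + 119*k**2 + 342*k + 360), as required.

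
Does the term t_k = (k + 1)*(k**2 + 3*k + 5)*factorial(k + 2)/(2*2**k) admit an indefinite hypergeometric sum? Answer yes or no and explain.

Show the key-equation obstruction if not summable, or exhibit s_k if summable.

Yes. s_k = (k**2 + k - 1)*factorial(k + 2)/2**k.

The ratio is (k + 2)*(k + 3)*(3*k + (k + 1)**2 + 8)/(2*(k + 1)*(k**2 + 3*k + 5)).
Normal form (A,B,C) = (k/2 + 3/2, 1, k**3 + 4*k**2 + 8*k + 5).
Set up (k/2 + 3/2)·f(k+1) − (1)·f(k) − (k**3 + 4*k**2 + 8*k + 5) = 0.
deg f ≤ 2 (via 1,0,3).
Solve for f: f(k) = 2*(k**2 + k - 1) (degree 2 ≤ 2).
Certificate R = B(k−1)f/C = 2*(k**2 + k - 1)/((k + 1)*(k**2 + 3*k + 5)) gives s_k = (k**2 + k - 1)*factorial(k + 2)/2**k.
Δs = (k + 1)*(k**2 + 3*k + 5)*factorial(k + 2)/(2*2**k), as required.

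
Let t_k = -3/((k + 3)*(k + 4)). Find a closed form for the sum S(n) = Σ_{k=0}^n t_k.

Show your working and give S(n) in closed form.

t_(k+1)/t_k = (k + 3)/(k + 5).
Normal form (A,B,C) = (k + 3, k + 5, 1).
f must satisfy (k + 3)·f(k+1) − (k + 4)·f(k) = 1.
deg f ≤ 1 (via 1,1,0).
Match coefficients ⇒ f(k) = k/3.
Get s_k = R·t_k = -k/(k + 3) with R(k) = B(k−1)f(k)/C(k) = k*(k + 4)/3.
Verify: -3/(k**2 + 7*k + 12) matches t_k.
Σ_(k=0)^n t_k = s_(n+1) − s_(0) = ((-n - 1)/(n + 4)) − (0), i.e. (-n - 1)/(n + 4).

S(n) = (-n - 1)/(n + 4)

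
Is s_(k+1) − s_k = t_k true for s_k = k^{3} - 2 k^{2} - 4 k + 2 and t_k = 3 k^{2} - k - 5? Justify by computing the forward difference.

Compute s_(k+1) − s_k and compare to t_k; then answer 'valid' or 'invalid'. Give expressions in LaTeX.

s_(k+1) = k**3 + k**2 - 5*k - 3
s_(k+1) − s_k = 3*k**2 - k - 5
(s_(k+1) − s_k) − t_k = 0

valid (s_(k+1) − s_k reduces to t_k)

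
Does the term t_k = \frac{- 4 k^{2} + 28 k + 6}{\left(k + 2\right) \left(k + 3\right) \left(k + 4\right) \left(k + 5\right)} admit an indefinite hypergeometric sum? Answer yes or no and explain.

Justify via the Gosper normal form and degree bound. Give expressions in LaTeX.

Yes. s_k = \frac{k \left(k^{2} + 57 k - 22\right)}{12 \left(k + 2\right) \left(k + 3\right) \left(k + 4\right)}.

Step 1: r(k) = (k + 2)*(14*k - 2*(k + 1)**2 + 17)/((k + 6)*(-2*k**2 + 14*k + 3)).
Normal form (A,B,C) = (k + 2, k + 6, k**2 - 7*k - 3/2).
Key eq: (k + 2)·f(k+1) = (k + 5)·f(k) + (k**2 - 7*k - 3/2).
deg f ≤ 3 (via 1,1,2).
Match coefficients ⇒ f(k) = -k*(k**2 + 57*k - 22)/48.
Get s_k = R·t_k = k*(k**2 + 57*k - 22)/(12*(k + 2)*(k + 3)*(k + 4)) with R(k) = B(k−1)f(k)/C(k) = -k*(k + 5)*(k**2 + 57*k - 22)/(24*(2*k**2 - 14*k - 3)).
s_(k+1) − s_k = 2*(-2*k**2 + 14*k + 3)/(k**4 + 14*k**3 + 71*k**2 + 154*k + 120) = t_k.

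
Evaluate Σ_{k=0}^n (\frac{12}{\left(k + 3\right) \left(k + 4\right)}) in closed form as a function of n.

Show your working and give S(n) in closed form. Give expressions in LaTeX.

S(n) = \frac{4 \left(n + 1\right)}{n + 4}

Compute t_(k+1)/t_k: get (k + 3)/(k + 5).
Gosper form: A/B · C(k+1)/C(k) with A=k + 3, B=k + 5, C=1.
Solve (k + 3)·f(k+1) − (k + 4)·f(k) = 1.
Degrees (1,1,0) ⇒ d ≤ 1.
Solving with deg f ≤ 1: f(k) = k/3.
R(k) = B(k−1)·f(k)/C(k) = k*(k + 4)/3; s_k = R·t_k = 4*k/(k + 3).
s_(k+1) − s_k = 12/(k**2 + 7*k + 12) = t_k.
Σ_(k=0)^n t_k = s_(n+1) − s_(0) = (4*(n + 1)/(n + 4)) − (0), i.e. 4*(n + 1)/(n + 4).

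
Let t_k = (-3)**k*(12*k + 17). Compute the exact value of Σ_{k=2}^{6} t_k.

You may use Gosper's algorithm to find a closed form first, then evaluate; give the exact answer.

r(k) = 3*(-12*k - 29)/(12*k + 17) after simplifying.
Normal form (A,B,C) = (-3, 1, k + 17/12).
Need (-3)·f(k+1) − (1)·f(k) = k + 17/12.
Bound: deg f ≤ 1.
A polynomial solution: f(k) = -(3*k + 2)/12.
Then R = B(k−1)f/C = -(3*k + 2)/(12*k + 17), so s_k = R(k)·t_k = (-3)**k*(-3*k - 2).
s_(k+1) − s_k = (-3)**k*(12*k + 17) = t_k.
Sum = s_(7) − s_(2); s_(7) = 50301, s_(2) = -72 ⇒ 50373.

Σ = 50373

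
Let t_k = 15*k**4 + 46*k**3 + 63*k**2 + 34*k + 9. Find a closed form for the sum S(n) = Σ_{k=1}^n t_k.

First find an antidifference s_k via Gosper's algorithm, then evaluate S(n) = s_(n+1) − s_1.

S(n) = n*(3*n**4 + 19*n**3 + 49*n**2 + 60*n + 36)

Ratio r(k) = (15*k**4 + 106*k**3 + 291*k**2 + 358*k + 167)/(15*k**4 + 46*k**3 + 63*k**2 + 34*k + 9).
A = 1, B = 1, C = k**4 + 46*k**3/15 + 21*k**2/5 + 34*k/15 + 3/5.
Need (1)·f(k+1) − (1)·f(k) = k**4 + 46*k**3/15 + 21*k**2/5 + 34*k/15 + 3/5.
deg f ≤ 5 (via 0,0,4).
A polynomial solution: f(k) = k*(3*k**4 + 4*k**3 + 3*k**2 - 3*k + 2)/15.
R(k) = B(k−1)·f(k)/C(k) = k*(3*k**4 + 4*k**3 + 3*k**2 - 3*k + 2)/(15*k**4 + 46*k**3 + 63*k**2 + 34*k + 9); s_k = R·t_k = k*(3*k**4 + 4*k**3 + 3*k**2 - 3*k + 2).
Verify: 15*k**4 + 46*k**3 + 63*k**2 + 34*k + 9 matches t_k.
Evaluate: s_(n+1) = 3*n**5 + 19*n**4 + 49*n**3 + 60*n**2 + 36*n + 9; subtract s_(1) = 9 ⇒ S(n) = n*(3*n**4 + 19*n**3 + 49*n**2 + 60*n + 36).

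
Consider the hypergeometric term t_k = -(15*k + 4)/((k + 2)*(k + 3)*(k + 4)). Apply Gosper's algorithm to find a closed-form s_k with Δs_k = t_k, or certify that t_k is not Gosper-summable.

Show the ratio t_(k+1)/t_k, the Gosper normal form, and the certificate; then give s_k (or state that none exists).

s_k = k*(5 - 17*k)/(6*(k + 2)*(k + 3))

Step 1: r(k) = (k + 2)*(15*k + 19)/((k + 5)*(15*k + 4)).
Factor: A=k + 2; B=k + 5; C=k + 4/15.
Solve (k + 2)·f(k+1) − (k + 4)·f(k) = k + 4/15.
Bound: deg f ≤ 2.
A polynomial solution: f(k) = k*(17*k - 5)/90.
Certificate R = B(k−1)f/C = k*(k + 4)*(17*k - 5)/(6*(15*k + 4)) gives s_k = k*(5 - 17*k)/(6*(k + 2)*(k + 3)).
Check: Δs_k = (-15*k - 4)/(k**3 + 9*k**2 + 26*k + 24). ✓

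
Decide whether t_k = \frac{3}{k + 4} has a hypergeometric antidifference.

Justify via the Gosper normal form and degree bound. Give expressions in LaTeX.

r(k) = (k + 4)/(k + 5) after simplifying.
Take A(k)=k + 4, B(k)=k + 5, C(k)=1.
f must satisfy (k + 4)·f(k+1) − (k + 4)·f(k) = 1.
Bound: deg f ≤ 0.
Put f(k) = c0: A·f(k+1) − B(k−1)·f(k) − C = -1; need -1 = 0 — inconsistent ⇒ no f, not summable.

No — key equation has no polynomial f.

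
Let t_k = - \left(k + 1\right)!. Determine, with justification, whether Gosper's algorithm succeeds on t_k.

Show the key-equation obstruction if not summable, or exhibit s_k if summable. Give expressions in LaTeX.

No — negative degree bound, so no certificate f.

r(k) = k + 2 after simplifying.
So A=k + 2 and B=1, with C=1.
Solve (k + 2)·f(k+1) − (1)·f(k) = 1.
Degrees (1,0,0) ⇒ d ≤ -1.
Negative degree bound (-1): no f exists, t_k not Gosper-summable.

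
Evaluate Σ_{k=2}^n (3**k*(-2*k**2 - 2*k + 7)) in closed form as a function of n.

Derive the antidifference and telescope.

The ratio is 3*(2*k**2 + 6*k - 3)/(2*k**2 + 2*k - 7).
Gosper form: A/B · C(k+1)/C(k) with A=3, B=1, C=k**2 + k - 7/2.
Need (3)·f(k+1) − (1)·f(k) = k**2 + k - 7/2.
Bound: deg f ≤ 2.
Match coefficients ⇒ f(k) = (k**2 - 2*k - 2)/2.
So s_k = (B(k−1)f/C)·t_k = ((k**2 - 2*k - 2)/(2*k**2 + 2*k - 7))·t_k = 3**k*(-k**2 + 2*k + 2).
s_(k+1) − s_k = 3**k*(-2*k**2 - 2*k + 7) = t_k.
Evaluate: s_(n+1) = 3**(n + 1)*(3 - n**2); subtract s_(2) = 18 ⇒ S(n) = -3*3**n*n**2 + 9*3**n - 18.

S(n) = -3*3**n*n**2 + 9*3**n - 18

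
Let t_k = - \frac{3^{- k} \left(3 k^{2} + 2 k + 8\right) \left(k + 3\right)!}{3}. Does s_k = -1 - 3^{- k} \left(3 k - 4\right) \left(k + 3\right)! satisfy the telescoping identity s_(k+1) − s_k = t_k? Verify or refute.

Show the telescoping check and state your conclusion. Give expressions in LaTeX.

valid; difference matches t_k

s_(k+1) = -3**(-k - 1)*(3*k - 1)*factorial(k + 4) - 1
s_(k+1) − s_k = -(3*k**2 + 2*k + 8)*factorial(k + 3)/(3*3**k)
(s_(k+1) − s_k) − t_k = 0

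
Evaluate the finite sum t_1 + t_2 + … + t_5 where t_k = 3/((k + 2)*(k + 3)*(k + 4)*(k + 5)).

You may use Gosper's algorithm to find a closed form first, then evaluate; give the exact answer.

Σ = 11/720

The ratio is (k + 2)/(k + 6).
Take A(k)=k + 2, B(k)=k + 6, C(k)=1.
Key eq: (k + 2)·f(k+1) = (k + 5)·f(k) + (1).
deg f ≤ 3 (via 1,1,0).
Solve for f: f(k) = k*(k**2 + 9*k + 26)/72 (degree 3 ≤ 3).
So s_k = (B(k−1)f/C)·t_k = (k*(k + 5)*(k**2 + 9*k + 26)/72)·t_k = k*(k**2 + 9*k + 26)/(24*(k + 2)*(k + 3)*(k + 4)).
s_(k+1) − s_k = 3/(k**4 + 14*k**3 + 71*k**2 + 154*k + 120) = t_k.
Telescoping: Σ = s_(6) − s_(1) = 29/720 − (1/40) = 11/720.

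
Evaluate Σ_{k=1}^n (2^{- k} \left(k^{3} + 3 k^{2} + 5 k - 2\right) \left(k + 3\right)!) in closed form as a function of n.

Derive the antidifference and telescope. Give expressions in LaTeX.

S(n) = 24 + 2^{- n} n^{2} \left(n + 4\right)! + 2^{- n} n \left(n + 4\right)! - 2^{- n} \left(n + 4\right)!

t_(k+1)/t_k = (k**4 + 10*k**3 + 38*k**2 + 63*k + 28)/(2*(k**3 + 3*k**2 + 5*k - 2)).
So A=k/2 + 2 and B=1, with C=k**3 + 3*k**2 + 5*k - 2.
Key eq: (k/2 + 2)·f(k+1) = (1)·f(k) + (k**3 + 3*k**2 + 5*k - 2).
Degrees (1,0,3) ⇒ d ≤ 2.
A polynomial solution: f(k) = 2*(k**2 - k - 1).
Get s_k = R·t_k = 2**(1 - k)*(k**2 - k - 1)*factorial(k + 3) with R(k) = B(k−1)f(k)/C(k) = 2*(k**2 - k - 1)/(k**3 + 3*k**2 + 5*k - 2).
Verify: (k**3 + 3*k**2 + 5*k - 2)*factorial(k + 3)/2**k matches t_k.
Evaluate: s_(n+1) = (n**2 + n - 1)*factorial(n + 4)/2**n; subtract s_(1) = -24 ⇒ S(n) = 24 + n**2*factorial(n + 4)/2**n + n*factorial(n + 4)/2**n - factorial(n + 4)/2**n.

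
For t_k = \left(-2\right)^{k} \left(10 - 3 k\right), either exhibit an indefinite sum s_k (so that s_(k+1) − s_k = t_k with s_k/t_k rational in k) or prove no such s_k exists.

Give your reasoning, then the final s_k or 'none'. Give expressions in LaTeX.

Step 1: r(k) = 2*(7 - 3*k)/(3*k - 10).
A = -2, B = 1, C = k - 10/3.
Need (-2)·f(k+1) − (1)·f(k) = k - 10/3.
deg f ≤ 1 (via 0,0,1).
Match coefficients ⇒ f(k) = -(k - 4)/3.
Then R = B(k−1)f/C = -(k - 4)/(3*k - 10), so s_k = R(k)·t_k = (-2)**k*(k - 4).
s_(k+1) − s_k = (-2)**k*(10 - 3*k) = t_k.

s_k = \left(-2\right)^{k} \left(k - 4\right)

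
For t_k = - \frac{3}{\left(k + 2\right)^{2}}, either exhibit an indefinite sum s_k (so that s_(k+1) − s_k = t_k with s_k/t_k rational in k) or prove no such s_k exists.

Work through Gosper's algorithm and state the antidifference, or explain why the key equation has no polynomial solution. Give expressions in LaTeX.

Ratio r(k) = (k + 2)**2/(k + 3)**2.
So A=k**2 + 4*k + 4 and B=k**2 + 6*k + 9, with C=1.
Solve (k**2 + 4*k + 4)·f(k+1) − (k**2 + 4*k + 4)·f(k) = 1.
Bound: deg f ≤ 0.
Generic f = c0 gives residual -1; -1 = 0 cannot hold, so t_k is not Gosper-summable.

no hypergeometric antidifference exists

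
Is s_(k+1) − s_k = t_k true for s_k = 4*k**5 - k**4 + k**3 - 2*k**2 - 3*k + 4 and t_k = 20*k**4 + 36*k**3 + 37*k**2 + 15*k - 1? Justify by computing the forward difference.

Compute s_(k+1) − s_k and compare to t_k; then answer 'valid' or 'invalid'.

valid (s_(k+1) − s_k reduces to t_k)

s_(k+1) = 4*k**5 + 19*k**4 + 37*k**3 + 35*k**2 + 12*k + 3
s_(k+1) − s_k = 20*k**4 + 36*k**3 + 37*k**2 + 15*k - 1
(s_(k+1) − s_k) − t_k = 0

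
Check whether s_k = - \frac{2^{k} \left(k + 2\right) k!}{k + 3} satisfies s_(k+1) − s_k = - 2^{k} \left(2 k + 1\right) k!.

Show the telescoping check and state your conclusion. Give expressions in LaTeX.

Invalid: residual \frac{2^{k} \left(2 k^{2} + 7 k + 2\right) k!}{\left(k + 3\right) \left(k + 4\right)} ≠ 0.

s_(k+1) = -2**(k + 1)*(k + 3)*factorial(k + 1)/(k + 4)
s_(k+1) − s_k = -2**k*(2*k + 5)*(k**2 + 4*k + 2)*factorial(k)/((k + 3)*(k + 4))
(s_(k+1) − s_k) − t_k = 2**k*(2*k**2 + 7*k + 2)*factorial(k)/((k + 3)*(k + 4))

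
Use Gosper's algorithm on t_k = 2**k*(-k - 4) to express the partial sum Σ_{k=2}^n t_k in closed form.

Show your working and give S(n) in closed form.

S(n) = -2*2**n*n - 6*2**n + 16

Step 1: r(k) = 2*(k + 5)/(k + 4).
So A=2 and B=1, with C=k + 4.
Key eq: (2)·f(k+1) = (1)·f(k) + (k + 4).
deg f ≤ 1 (via 0,0,1).
Solving with deg f ≤ 1: f(k) = k + 2.
So s_k = (B(k−1)f/C)·t_k = ((k + 2)/(k + 4))·t_k = 2**k*(-k - 2).
Δs = 2**k*(-k - 4), as required.
Σ_(k=2)^n t_k = s_(n+1) − s_(2) = (2**(n + 1)*(-n - 3)) − (-16), i.e. -2*2**n*n - 6*2**n + 16.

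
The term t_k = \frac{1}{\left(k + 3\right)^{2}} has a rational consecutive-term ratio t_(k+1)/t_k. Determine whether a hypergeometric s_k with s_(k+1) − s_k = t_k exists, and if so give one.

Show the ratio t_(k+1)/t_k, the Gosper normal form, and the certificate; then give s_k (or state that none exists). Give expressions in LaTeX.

none (Gosper's algorithm certifies no s_k)

The ratio is (k + 3)**2/(k + 4)**2.
Take A(k)=k**2 + 6*k + 9, B(k)=k**2 + 8*k + 16, C(k)=1.
f must satisfy (k**2 + 6*k + 9)·f(k+1) − (k**2 + 6*k + 9)·f(k) = 1.
Degrees (2,2,0) ⇒ d ≤ 0.
Write f(k) = c0. Then LHS − RHS = -1, requiring -1 = 0: contradictory. No certificate.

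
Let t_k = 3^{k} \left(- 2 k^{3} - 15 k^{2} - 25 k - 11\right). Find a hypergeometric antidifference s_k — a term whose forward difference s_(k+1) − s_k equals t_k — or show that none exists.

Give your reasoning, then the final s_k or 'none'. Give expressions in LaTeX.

Ratio r(k) = 3*(2*k**3 + 21*k**2 + 61*k + 53)/(2*k**3 + 15*k**2 + 25*k + 11).
Take A(k)=3, B(k)=1, C(k)=k**3 + 15*k**2/2 + 25*k/2 + 11/2.
Need (3)·f(k+1) − (1)·f(k) = k**3 + 15*k**2/2 + 25*k/2 + 11/2.
deg f ≤ 3 (via 0,0,3).
Solve for f: f(k) = (k**3 + 3*k**2 - k + 1)/2 (degree 3 ≤ 3).
Certificate R = B(k−1)f/C = (k**3 + 3*k**2 - k + 1)/(2*k**3 + 15*k**2 + 25*k + 11) gives s_k = 3**k*(-k**3 - 3*k**2 + k - 1).
Check: Δs_k = 3**k*(-2*k**3 - 15*k**2 - 25*k - 11). ✓

s_k = 3^{k} \left(- k^{3} - 3 k^{2} + k - 1\right)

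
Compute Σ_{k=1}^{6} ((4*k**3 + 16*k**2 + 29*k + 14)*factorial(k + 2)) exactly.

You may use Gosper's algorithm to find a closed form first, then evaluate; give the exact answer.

Σ = 71487330

t_(k+1)/t_k = (4*k**4 + 40*k**3 + 157*k**2 + 282*k + 189)/(4*k**3 + 16*k**2 + 29*k + 14).
A = k + 3, B = 1, C = k**3 + 4*k**2 + 29*k/4 + 7/2.
f must satisfy (k + 3)·f(k+1) − (1)·f(k) = k**3 + 4*k**2 + 29*k/4 + 7/2.
From deg A=1, deg B=0, deg C=3: d=2.
Solving with deg f ≤ 2: f(k) = (4*k**2 + 1)/4.
Then R = B(k−1)f/C = (4*k**2 + 1)/(4*k**3 + 16*k**2 + 29*k + 14), so s_k = R(k)·t_k = (4*k**2 + 1)*factorial(k + 2).
Verify: (4*k**3 + 16*k**2 + 29*k + 14)*factorial(k + 2) matches t_k.
Telescoping: Σ = s_(7) − s_(1) = 71487360 − (30) = 71487330.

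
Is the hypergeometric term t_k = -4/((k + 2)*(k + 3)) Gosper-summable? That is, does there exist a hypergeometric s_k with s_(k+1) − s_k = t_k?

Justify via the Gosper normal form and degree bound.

Yes. s_k = -2*k/(k + 2).

The ratio is (k + 2)/(k + 4).
Take A(k)=k + 2, B(k)=k + 4, C(k)=1.
f must satisfy (k + 2)·f(k+1) − (k + 3)·f(k) = 1.
deg f ≤ 1 (via 1,1,0).
Solving with deg f ≤ 1: f(k) = k/2.
R(k) = B(k−1)·f(k)/C(k) = k*(k + 3)/2; s_k = R·t_k = -2*k/(k + 2).
s_(k+1) − s_k = -4/(k**2 + 5*k + 6) = t_k.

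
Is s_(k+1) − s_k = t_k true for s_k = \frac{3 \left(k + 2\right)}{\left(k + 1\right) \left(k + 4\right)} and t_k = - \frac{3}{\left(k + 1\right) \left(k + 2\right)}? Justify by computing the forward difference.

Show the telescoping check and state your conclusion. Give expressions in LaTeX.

s_(k+1) = 3*(k + 3)/((k + 2)*(k + 5))
s_(k+1) − s_k = 3*(-k**2 - 5*k - 8)/(k**4 + 12*k**3 + 49*k**2 + 78*k + 40)
(s_(k+1) − s_k) − t_k = 12*(k + 3)/(k**4 + 12*k**3 + 49*k**2 + 78*k + 40)

Invalid: residual \frac{12 \left(k + 3\right)}{k^{4} + 12 k^{3} + 49 k^{2} + 78 k + 40} ≠ 0.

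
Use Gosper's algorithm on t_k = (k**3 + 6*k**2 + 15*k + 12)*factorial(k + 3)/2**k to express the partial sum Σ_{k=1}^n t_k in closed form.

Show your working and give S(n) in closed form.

The ratio is (k**4 + 13*k**3 + 66*k**2 + 154*k + 136)/(2*(k**3 + 6*k**2 + 15*k + 12)).
So A=k/2 + 2 and B=1, with C=k**3 + 6*k**2 + 15*k + 12.
Solve (k/2 + 2)·f(k+1) − (1)·f(k) = k**3 + 6*k**2 + 15*k + 12.
Degrees (1,0,3) ⇒ d ≤ 2.
A polynomial solution: f(k) = 2*k*(k + 2).
So s_k = (B(k−1)f/C)·t_k = (2*k*(k + 2)/(k**3 + 6*k**2 + 15*k + 12))·t_k = 2**(1 - k)*k*(k + 2)*factorial(k + 3).
Verify: (k**3 + 6*k**2 + 15*k + 12)*factorial(k + 3)/2**k matches t_k.
s_(n+1) = (n + 1)*(n + 3)*factorial(n + 4)/2**n and s_(1) = 72, so S(n) = -72 + n**2*factorial(n + 4)/2**n + 4*n*factorial(n + 4)/2**n + 3*factorial(n + 4)/2**n.

S(n) = -72 + n**2*factorial(n + 4)/2**n + 4*n*factorial(n + 4)/2**n + 3*factorial(n + 4)/2**n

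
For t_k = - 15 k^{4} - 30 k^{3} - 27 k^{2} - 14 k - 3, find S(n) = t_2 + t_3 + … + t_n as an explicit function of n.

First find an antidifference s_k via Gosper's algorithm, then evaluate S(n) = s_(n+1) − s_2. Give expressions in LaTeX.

Compute t_(k+1)/t_k: get (15*k**4 + 90*k**3 + 207*k**2 + 218*k + 89)/(15*k**4 + 30*k**3 + 27*k**2 + 14*k + 3).
Factor: A=1; B=1; C=k**4 + 2*k**3 + 9*k**2/5 + 14*k/15 + 1/5.
f must satisfy (1)·f(k+1) − (1)·f(k) = k**4 + 2*k**3 + 9*k**2/5 + 14*k/15 + 1/5.
deg f ≤ 5 (via 0,0,4).
Solve for f: f(k) = k**2*(3*k**3 - k + 1)/15 (degree 5 ≤ 5).
So s_k = (B(k−1)f/C)·t_k = (k**2*(3*k**3 - k + 1)/(15*k**4 + 30*k**3 + 27*k**2 + 14*k + 3))·t_k = k**2*(-3*k**3 + k - 1).
Check: Δs_k = -15*k**4 - 30*k**3 - 27*k**2 - 14*k - 3. ✓
Telescope: S(n) = s_(n+1) − s_(2) = -3*n**5 - 15*n**4 - 29*n**3 - 28*n**2 - 14*n - 3 − (-92) = -3*n**5 - 15*n**4 - 29*n**3 - 28*n**2 - 14*n + 89.

S(n) = - 3 n^{5} - 15 n^{4} - 29 n^{3} - 28 n^{2} - 14 n + 89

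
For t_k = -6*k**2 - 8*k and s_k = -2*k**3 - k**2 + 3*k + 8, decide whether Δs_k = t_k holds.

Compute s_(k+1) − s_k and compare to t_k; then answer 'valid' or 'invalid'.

valid; difference matches t_k

s_(k+1) = -2*k**3 - 7*k**2 - 5*k + 8
s_(k+1) − s_k = 2*k*(-3*k - 4)
(s_(k+1) − s_k) − t_k = 0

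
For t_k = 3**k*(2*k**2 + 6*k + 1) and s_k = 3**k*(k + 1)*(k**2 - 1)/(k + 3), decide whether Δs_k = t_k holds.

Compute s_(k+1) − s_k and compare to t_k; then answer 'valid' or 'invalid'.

Invalid: residual 3**k*(-4*k**3 - 22*k**2 - 38*k - 8)/(k**2 + 7*k + 12) ≠ 0.

s_(k+1) = 3**(k + 1)*(k + 2)*((k + 1)**2 - 1)/(k + 4)
s_(k+1) − s_k = 3**k*(2*k**4 + 16*k**3 + 45*k**2 + 41*k + 4)/(k**2 + 7*k + 12)
(s_(k+1) − s_k) − t_k = 3**k*(-4*k**3 - 22*k**2 - 38*k - 8)/(k**2 + 7*k + 12)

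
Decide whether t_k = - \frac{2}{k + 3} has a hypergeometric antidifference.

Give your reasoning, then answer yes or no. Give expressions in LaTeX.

The ratio is (k + 3)/(k + 4).
Normal form (A,B,C) = (k + 3, k + 4, 1).
Key eq: (k + 3)·f(k+1) = (k + 3)·f(k) + (1).
deg f ≤ 0 (via 1,1,0).
f = c0 ⇒ A·f(k+1) − B(k−1)·f(k) − C = -1. The system {-1 = 0} is inconsistent; no antidifference.

No — key equation has no polynomial f.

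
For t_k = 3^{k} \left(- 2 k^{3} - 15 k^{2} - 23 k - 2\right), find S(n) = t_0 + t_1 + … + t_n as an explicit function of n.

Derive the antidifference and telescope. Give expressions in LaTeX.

S(n) = - 3 \cdot 3^{n} n^{3} - 18 \cdot 3^{n} n^{2} - 21 \cdot 3^{n} n - 2

The ratio is 3*(2*k**3 + 21*k**2 + 59*k + 42)/(2*k**3 + 15*k**2 + 23*k + 2).
Factor: A=3; B=1; C=k**3 + 15*k**2/2 + 23*k/2 + 1.
Solve (3)·f(k+1) − (1)·f(k) = k**3 + 15*k**2/2 + 23*k/2 + 1.
Degrees (0,0,3) ⇒ d ≤ 3.
Solving with deg f ≤ 3: f(k) = (k - 1)*(k**2 + 4*k + 2)/2.
So s_k = (B(k−1)f/C)·t_k = ((k - 1)*(k**2 + 4*k + 2)/((k + 2)*(2*k**2 + 11*k + 1)))·t_k = 3**k*(-k**3 - 3*k**2 + 2*k + 2).
s_(k+1) − s_k = 3**k*(-2*k**3 - 15*k**2 - 23*k - 2) = t_k.
Evaluate: s_(n+1) = 3**(n + 1)*n*(-n**2 - 6*n - 7); subtract s_(0) = 2 ⇒ S(n) = -3*3**n*n**3 - 18*3**n*n**2 - 21*3**n*n - 2.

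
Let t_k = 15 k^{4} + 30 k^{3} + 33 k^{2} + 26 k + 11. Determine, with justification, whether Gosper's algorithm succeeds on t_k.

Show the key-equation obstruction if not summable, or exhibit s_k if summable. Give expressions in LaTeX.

Compute t_(k+1)/t_k: get (15*k**4 + 90*k**3 + 213*k**2 + 242*k + 115)/(15*k**4 + 30*k**3 + 33*k**2 + 26*k + 11).
A = 1, B = 1, C = k**4 + 2*k**3 + 11*k**2/5 + 26*k/15 + 11/15.
f must satisfy (1)·f(k+1) − (1)·f(k) = k**4 + 2*k**3 + 11*k**2/5 + 26*k/15 + 11/15.
Degrees (0,0,4) ⇒ d ≤ 5.
Match coefficients ⇒ f(k) = k*(3*k**4 + k**2 + 4*k + 3)/15.
Certificate R = B(k−1)f/C = k*(3*k**4 + k**2 + 4*k + 3)/(15*k**4 + 30*k**3 + 33*k**2 + 26*k + 11) gives s_k = k*(3*k**4 + k**2 + 4*k + 3).
Verify: 15*k**4 + 30*k**3 + 33*k**2 + 26*k + 11 matches t_k.

Yes. s_k = k \left(3 k^{4} + k^{2} + 4 k + 3\right).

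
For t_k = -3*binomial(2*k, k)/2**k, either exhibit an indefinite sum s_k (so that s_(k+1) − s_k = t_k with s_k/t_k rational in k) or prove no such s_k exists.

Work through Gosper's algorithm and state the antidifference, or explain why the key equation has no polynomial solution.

Step 1: r(k) = (2*k + 1)/(k + 1).
Normal form (A,B,C) = (2*k + 1, k + 1, 1).
Set up (2*k + 1)·f(k+1) − (k)·f(k) − (1) = 0.
d = -1 from the (1,1,0) case.
Negative degree bound (-1): no f exists, t_k not Gosper-summable.

none — t_k is not Gosper-summable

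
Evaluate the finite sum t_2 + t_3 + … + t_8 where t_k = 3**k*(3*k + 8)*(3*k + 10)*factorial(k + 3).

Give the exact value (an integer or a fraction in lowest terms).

Ratio r(k) = 3*(k + 4)*(3*k + 11)*(3*k + 13)/((3*k + 8)*(3*k + 10)).
Factor: A=3*k + 12; B=1; C=k**2 + 6*k + 80/9.
Need (3*k + 12)·f(k+1) − (1)·f(k) = k**2 + 6*k + 80/9.
Degrees (1,0,2) ⇒ d ≤ 1.
Coefficient equations give f(k) = (3*k + 4)/9.
So s_k = (B(k−1)f/C)·t_k = ((3*k + 4)/((3*k + 8)*(3*k + 10)))·t_k = 3**k*(3*k + 4)*factorial(k + 3).
Δs = 3**k*(3*k + 8)*(3*k + 10)*factorial(k + 3), as required.
Evaluate s at k=9 and k=2: 292273843276800 and 10800; difference 292273843266000.

Σ = 292273843266000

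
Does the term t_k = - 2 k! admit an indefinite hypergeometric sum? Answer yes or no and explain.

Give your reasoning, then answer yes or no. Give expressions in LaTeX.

No — t_k has no hypergeometric antidifference.

Ratio r(k) = k + 1.
Take A(k)=k + 1, B(k)=1, C(k)=1.
Need (k + 1)·f(k+1) − (1)·f(k) = 1.
Bound: deg f ≤ -1.
d = -1 < 0 ⇒ no nonzero polynomial f; not summable.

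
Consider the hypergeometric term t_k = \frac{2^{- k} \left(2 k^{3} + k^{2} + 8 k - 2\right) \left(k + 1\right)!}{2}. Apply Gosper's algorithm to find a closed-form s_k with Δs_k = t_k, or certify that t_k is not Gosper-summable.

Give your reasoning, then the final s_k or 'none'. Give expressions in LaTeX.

s_k = 2^{- k} \left(k - 1\right) \left(2 k - 1\right) \left(k + 1\right)!

r(k) = (k + 2)*(8*k + 2*(k + 1)**3 + (k + 1)**2 + 6)/(2*(2*k**3 + k**2 + 8*k - 2)) after simplifying.
Normal form (A,B,C) = (k/2 + 1, 1, k**3 + k**2/2 + 4*k - 1).
Need (k/2 + 1)·f(k+1) − (1)·f(k) = k**3 + k**2/2 + 4*k - 1.
deg f ≤ 2 (via 1,0,3).
Solve for f: f(k) = (k - 1)*(2*k - 1) (degree 2 ≤ 2).
Then R = B(k−1)f/C = 2*(k - 1)*(2*k - 1)/(2*k**3 + k**2 + 8*k - 2), so s_k = R(k)·t_k = (k - 1)*(2*k - 1)*factorial(k + 1)/2**k.
Check: Δs_k = (2*k**3 + k**2 + 8*k - 2)*factorial(k + 1)/(2*2**k). ✓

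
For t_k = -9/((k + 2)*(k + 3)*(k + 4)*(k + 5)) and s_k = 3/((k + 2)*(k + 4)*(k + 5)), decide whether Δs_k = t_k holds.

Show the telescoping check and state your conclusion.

s_(k+1) = 3/((k + 3)*(k + 5)*(k + 6))
s_(k+1) − s_k = 3*(-3*k - 10)/(k**5 + 20*k**4 + 155*k**3 + 580*k**2 + 1044*k + 720)
(s_(k+1) − s_k) − t_k = 24/(k**5 + 20*k**4 + 155*k**3 + 580*k**2 + 1044*k + 720)

Invalid: residual 24/(k**5 + 20*k**4 + 155*k**3 + 580*k**2 + 1044*k + 720) ≠ 0.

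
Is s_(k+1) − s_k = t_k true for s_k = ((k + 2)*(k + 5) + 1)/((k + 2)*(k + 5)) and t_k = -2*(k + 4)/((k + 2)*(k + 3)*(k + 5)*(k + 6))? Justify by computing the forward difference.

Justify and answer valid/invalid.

s_(k+1) = ((k + 3)*(k + 6) + 1)/((k + 3)*(k + 6))
s_(k+1) − s_k = 2*(-k - 4)/(k**4 + 16*k**3 + 91*k**2 + 216*k + 180)
(s_(k+1) − s_k) − t_k = 0

Valid: the claim telescopes to t_k.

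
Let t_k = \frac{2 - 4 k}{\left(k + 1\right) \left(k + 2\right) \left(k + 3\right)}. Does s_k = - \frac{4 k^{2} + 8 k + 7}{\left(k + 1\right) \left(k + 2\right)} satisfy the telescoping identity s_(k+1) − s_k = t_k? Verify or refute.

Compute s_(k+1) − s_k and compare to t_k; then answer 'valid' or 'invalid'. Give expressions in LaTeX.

s_(k+1) = (-8*k - 4*(k + 1)**2 - 15)/((k + 2)*(k + 3))
s_(k+1) − s_k = 2*(1 - 2*k)/(k**3 + 6*k**2 + 11*k + 6)
(s_(k+1) − s_k) − t_k = 0

Valid: the claim telescopes to t_k.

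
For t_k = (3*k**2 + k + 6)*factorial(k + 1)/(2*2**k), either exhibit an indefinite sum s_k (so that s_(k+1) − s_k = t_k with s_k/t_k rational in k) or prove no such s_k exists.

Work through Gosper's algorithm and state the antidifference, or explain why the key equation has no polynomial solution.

s_k = (3*k - 2)*factorial(k + 1)/2**k

The ratio is (k + 2)*(k + 3*(k + 1)**2 + 7)/(2*(3*k**2 + k + 6)).
A = k/2 + 1, B = 1, C = k**2 + k/3 + 2.
Key eq: (k/2 + 1)·f(k+1) = (1)·f(k) + (k**2 + k/3 + 2).
From deg A=1, deg B=0, deg C=2: d=1.
Match coefficients ⇒ f(k) = 2*(3*k - 2)/3.
R(k) = B(k−1)·f(k)/C(k) = 2*(3*k - 2)/(3*k**2 + k + 6); s_k = R·t_k = (3*k - 2)*factorial(k + 1)/2**k.
Check: Δs_k = (3*k**2 + k + 6)*factorial(k + 1)/(2*2**k). ✓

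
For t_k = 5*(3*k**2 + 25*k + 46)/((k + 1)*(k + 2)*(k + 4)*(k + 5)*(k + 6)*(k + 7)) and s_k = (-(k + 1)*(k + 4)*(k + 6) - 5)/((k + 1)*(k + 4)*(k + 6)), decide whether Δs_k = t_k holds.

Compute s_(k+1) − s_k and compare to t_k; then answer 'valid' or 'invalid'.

valid (s_(k+1) − s_k reduces to t_k)

s_(k+1) = (-(k + 2)*(k + 5)*(k + 7) - 5)/((k + 2)*(k + 5)*(k + 7))
s_(k+1) − s_k = 5*(3*k**2 + 25*k + 46)/(k**6 + 25*k**5 + 247*k**4 + 1219*k**3 + 3112*k**2 + 3796*k + 1680)
(s_(k+1) − s_k) − t_k = 0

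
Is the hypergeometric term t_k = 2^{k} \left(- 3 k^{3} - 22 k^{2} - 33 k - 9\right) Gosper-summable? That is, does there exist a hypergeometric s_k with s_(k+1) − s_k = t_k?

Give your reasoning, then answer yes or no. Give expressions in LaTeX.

Yes. s_k = 2^{k} \left(- 3 k^{3} - 4 k^{2} + k + 3\right).

The ratio is 2*(3*k**3 + 31*k**2 + 86*k + 67)/(3*k**3 + 22*k**2 + 33*k + 9).
Factor: A=2; B=1; C=k**3 + 22*k**2/3 + 11*k + 3.
Set up (2)·f(k+1) − (1)·f(k) − (k**3 + 22*k**2/3 + 11*k + 3) = 0.
deg f ≤ 3 (via 0,0,3).
Solving with deg f ≤ 3: f(k) = (3*k**3 + 4*k**2 - k - 3)/3.
So s_k = (B(k−1)f/C)·t_k = ((3*k**3 + 4*k**2 - k - 3)/(3*k**3 + 22*k**2 + 33*k + 9))·t_k = 2**k*(-3*k**3 - 4*k**2 + k + 3).
Verify: 2**k*(-3*k**3 - 22*k**2 - 33*k - 9) matches t_k.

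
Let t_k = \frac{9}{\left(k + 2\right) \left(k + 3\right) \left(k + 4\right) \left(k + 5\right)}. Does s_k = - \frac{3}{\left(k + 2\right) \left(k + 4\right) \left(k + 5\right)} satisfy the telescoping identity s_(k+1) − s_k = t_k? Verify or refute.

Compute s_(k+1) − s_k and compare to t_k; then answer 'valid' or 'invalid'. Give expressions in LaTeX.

Invalid: residual - \frac{24}{k^{5} + 20 k^{4} + 155 k^{3} + 580 k^{2} + 1044 k + 720} ≠ 0.

s_(k+1) = -3/((k + 3)*(k + 5)*(k + 6))
s_(k+1) − s_k = 3*(3*k + 10)/(k**5 + 20*k**4 + 155*k**3 + 580*k**2 + 1044*k + 720)
(s_(k+1) − s_k) − t_k = -24/(k**5 + 20*k**4 + 155*k**3 + 580*k**2 + 1044*k + 720)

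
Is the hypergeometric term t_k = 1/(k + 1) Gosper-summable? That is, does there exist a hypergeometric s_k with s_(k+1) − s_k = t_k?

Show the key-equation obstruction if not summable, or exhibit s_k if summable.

t_(k+1)/t_k = (k + 1)/(k + 2).
Gosper form: A/B · C(k+1)/C(k) with A=k + 1, B=k + 2, C=1.
f must satisfy (k + 1)·f(k+1) − (k + 1)·f(k) = 1.
Degrees (1,1,0) ⇒ d ≤ 0.
Write f(k) = c0. Then LHS − RHS = -1, requiring -1 = 0: contradictory. No certificate.

No — t_k has no hypergeometric antidifference.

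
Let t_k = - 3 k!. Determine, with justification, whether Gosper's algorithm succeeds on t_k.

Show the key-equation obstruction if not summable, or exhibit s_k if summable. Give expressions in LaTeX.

No. Not Gosper-summable.

Ratio r(k) = k + 1.
So A=k + 1 and B=1, with C=1.
f must satisfy (k + 1)·f(k+1) − (1)·f(k) = 1.
From deg A=1, deg B=0, deg C=0: d=-1.
Bound -1 < 0, so the key equation has no polynomial solution.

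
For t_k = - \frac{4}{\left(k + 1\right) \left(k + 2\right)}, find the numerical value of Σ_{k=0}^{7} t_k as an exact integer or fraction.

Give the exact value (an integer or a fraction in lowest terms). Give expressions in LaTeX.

The ratio is (k + 1)/(k + 3).
So A=k + 1 and B=k + 3, with C=1.
Key eq: (k + 1)·f(k+1) = (k + 2)·f(k) + (1).
Degrees (1,1,0) ⇒ d ≤ 1.
Solving with deg f ≤ 1: f(k) = k.
Certificate R = B(k−1)f/C = k*(k + 2) gives s_k = -4*k/(k + 1).
Δs = -4/(k**2 + 3*k + 2), as required.
Σ_(k=0)^(7) t_k = s_(8) − s_(0) = -32/9 − (0) = -32/9.

Σ = -32/9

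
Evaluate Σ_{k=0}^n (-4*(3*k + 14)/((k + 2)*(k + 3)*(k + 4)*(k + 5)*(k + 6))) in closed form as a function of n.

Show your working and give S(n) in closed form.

S(n) = 2*(-n**3 - 13*n**2 - 54*n - 42)/(15*(n**3 + 13*n**2 + 54*n + 72))

The ratio is (k + 2)*(3*k + 17)/((k + 7)*(3*k + 14)).
Normal form (A,B,C) = (k + 2, k + 7, k + 14/3).
Solve (k + 2)·f(k+1) − (k + 6)·f(k) = k + 14/3.
From deg A=1, deg B=1, deg C=1: d=4.
A polynomial solution: f(k) = k*(k + 4)*(k**2 + 10*k + 31)/90.
R(k) = B(k−1)·f(k)/C(k) = k*(k + 4)*(k + 6)*(k**2 + 10*k + 31)/(30*(3*k + 14)); s_k = R·t_k = 2*k*(-k**2 - 10*k - 31)/(15*(k**3 + 10*k**2 + 31*k + 30)).
Check: Δs_k = 4*(-3*k - 14)/(k**5 + 20*k**4 + 155*k**3 + 580*k**2 + 1044*k + 720). ✓
Evaluate: s_(n+1) = 2*(-n**3 - 13*n**2 - 54*n - 42)/(15*(n**3 + 13*n**2 + 54*n + 72)); subtract s_(0) = 0 ⇒ S(n) = 2*(-n**3 - 13*n**2 - 54*n - 42)/(15*(n**3 + 13*n**2 + 54*n + 72)).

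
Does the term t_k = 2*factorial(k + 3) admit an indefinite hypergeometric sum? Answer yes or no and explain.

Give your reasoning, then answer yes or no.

No — key equation has no polynomial f.

r(k) = k + 4 after simplifying.
Gosper form: A/B · C(k+1)/C(k) with A=k + 4, B=1, C=1.
Set up (k + 4)·f(k+1) − (1)·f(k) − (1) = 0.
Bound: deg f ≤ -1.
Negative degree bound (-1): no f exists, t_k not Gosper-summable.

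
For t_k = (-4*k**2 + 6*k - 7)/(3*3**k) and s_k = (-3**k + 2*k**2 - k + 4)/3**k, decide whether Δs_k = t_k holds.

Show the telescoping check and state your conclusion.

s_(k+1) = (-3*3**k - k + 2*(k + 1)**2 + 3)/(3*3**k)
s_(k+1) − s_k = (-4*k**2 + 6*k - 7)/(3*3**k)
(s_(k+1) − s_k) − t_k = 0

valid (s_(k+1) − s_k reduces to t_k)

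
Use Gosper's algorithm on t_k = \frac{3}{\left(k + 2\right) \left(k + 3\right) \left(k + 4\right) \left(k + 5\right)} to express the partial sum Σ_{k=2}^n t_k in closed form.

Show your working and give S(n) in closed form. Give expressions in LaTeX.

S(n) = \frac{n^{3} + 12 n^{2} + 47 n - 60}{120 \left(n^{3} + 12 n^{2} + 47 n + 60\right)}

Compute t_(k+1)/t_k: get (k + 2)/(k + 6).
Normal form (A,B,C) = (k + 2, k + 6, 1).
Need (k + 2)·f(k+1) − (k + 5)·f(k) = 1.
Degrees (1,1,0) ⇒ d ≤ 3.
A polynomial solution: f(k) = k*(k**2 + 9*k + 26)/72.
Get s_k = R·t_k = k*(k**2 + 9*k + 26)/(24*(k + 2)*(k + 3)*(k + 4)) with R(k) = B(k−1)f(k)/C(k) = k*(k + 5)*(k**2 + 9*k + 26)/72.
s_(k+1) − s_k = 3/(k**4 + 14*k**3 + 71*k**2 + 154*k + 120) = t_k.
Σ_(k=2)^n t_k = s_(n+1) − s_(2) = ((n**3 + 12*n**2 + 47*n + 36)/(24*(n**3 + 12*n**2 + 47*n + 60))) − (1/30), i.e. (n**3 + 12*n**2 + 47*n - 60)/(120*(n**3 + 12*n**2 + 47*n + 60)).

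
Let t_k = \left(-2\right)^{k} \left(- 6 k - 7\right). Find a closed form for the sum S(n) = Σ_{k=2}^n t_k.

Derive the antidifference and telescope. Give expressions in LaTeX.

Ratio r(k) = 2*(-6*k - 13)/(6*k + 7).
Take A(k)=-2, B(k)=1, C(k)=k + 7/6.
Solve (-2)·f(k+1) − (1)·f(k) = k + 7/6.
Bound: deg f ≤ 1.
Coefficient equations give f(k) = -(2*k + 1)/6.
Then R = B(k−1)f/C = -(2*k + 1)/(6*k + 7), so s_k = R(k)·t_k = (-2)**k*(2*k + 1).
Δs = (-2)**k*(-6*k - 7), as required.
s_(n+1) = (-2)**(n + 1)*(2*n + 3) and s_(2) = 20, so S(n) = -6*(-2)**n + 2*(-2)**(n + 1)*n - 20.

S(n) = - 6 \left(-2\right)^{n} + 2 \left(-2\right)^{n + 1} n - 20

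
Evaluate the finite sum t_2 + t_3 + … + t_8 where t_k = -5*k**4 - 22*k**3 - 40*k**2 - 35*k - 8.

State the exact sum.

The ratio is (5*k**4 + 42*k**3 + 136*k**2 + 201*k + 110)/(5*k**4 + 22*k**3 + 40*k**2 + 35*k + 8).
Take A(k)=1, B(k)=1, C(k)=k**4 + 22*k**3/5 + 8*k**2 + 7*k + 8/5.
Solve (1)·f(k+1) − (1)·f(k) = k**4 + 22*k**3/5 + 8*k**2 + 7*k + 8/5.
From deg A=0, deg B=0, deg C=4: d=5.
A polynomial solution: f(k) = k*(k**4 + 3*k**3 + 4*k**2 + 3*k - 3)/5.
R(k) = B(k−1)·f(k)/C(k) = k*(k**4 + 3*k**3 + 4*k**2 + 3*k - 3)/(5*k**4 + 22*k**3 + 40*k**2 + 35*k + 8); s_k = R·t_k = k*(-k**4 - 3*k**3 - 4*k**2 - 3*k + 3).
s_(k+1) − s_k = -5*k**4 - 22*k**3 - 40*k**2 - 35*k - 8 = t_k.
Telescoping: Σ = s_(9) − s_(2) = -81864 − (-118) = -81746.

Σ = -81746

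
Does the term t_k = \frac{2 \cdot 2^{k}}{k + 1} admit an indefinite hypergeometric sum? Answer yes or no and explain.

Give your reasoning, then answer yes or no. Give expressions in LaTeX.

Ratio r(k) = 2*(k + 1)/(k + 2).
Factor: A=2*k + 2; B=k + 2; C=1.
Set up (2*k + 2)·f(k+1) − (k + 1)·f(k) − (1) = 0.
d = -1 from the (1,1,0) case.
Bound -1 < 0, so the key equation has no polynomial solution.

No — key equation has no polynomial f.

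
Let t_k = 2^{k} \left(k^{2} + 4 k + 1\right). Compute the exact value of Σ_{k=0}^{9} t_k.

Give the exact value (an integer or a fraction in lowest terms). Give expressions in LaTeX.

Σ = 101377

r(k) = 2*(k**2 + 6*k + 6)/(k**2 + 4*k + 1) after simplifying.
Take A(k)=2, B(k)=1, C(k)=k**2 + 4*k + 1.
Solve (2)·f(k+1) − (1)·f(k) = k**2 + 4*k + 1.
Bound: deg f ≤ 2.
Solve for f: f(k) = (k - 1)*(k + 1) (degree 2 ≤ 2).
Get s_k = R·t_k = 2**k*(k**2 - 1) with R(k) = B(k−1)f(k)/C(k) = (k - 1)*(k + 1)/(k**2 + 4*k + 1).
Verify: 2**k*(k**2 + 4*k + 1) matches t_k.
Sum = s_(10) − s_(0); s_(10) = 101376, s_(0) = -1 ⇒ 101377.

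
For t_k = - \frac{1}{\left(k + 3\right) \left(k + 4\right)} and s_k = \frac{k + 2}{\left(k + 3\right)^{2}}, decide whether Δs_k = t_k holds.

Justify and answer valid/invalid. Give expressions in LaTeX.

s_(k+1) = (k + 3)/(k + 4)**2
s_(k+1) − s_k = (-(k + 2)*(k + 4)**2 + (k + 3)**3)/((k + 3)**2*(k + 4)**2)
(s_(k+1) − s_k) − t_k = (2*k + 7)/(k**4 + 14*k**3 + 73*k**2 + 168*k + 144)

Invalid: residual \frac{2 k + 7}{k^{4} + 14 k^{3} + 73 k^{2} + 168 k + 144} ≠ 0.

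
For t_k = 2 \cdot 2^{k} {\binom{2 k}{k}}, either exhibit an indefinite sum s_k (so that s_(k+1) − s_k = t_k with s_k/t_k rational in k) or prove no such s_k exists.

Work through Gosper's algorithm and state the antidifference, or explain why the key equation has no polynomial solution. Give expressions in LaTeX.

Ratio r(k) = 4*(2*k + 1)/(k + 1).
A = 8*k + 4, B = k + 1, C = 1.
Solve (8*k + 4)·f(k+1) − (k)·f(k) = 1.
deg f ≤ -1 (via 1,1,0).
deg f ≤ -1 is impossible — no certificate.

none — t_k is not Gosper-summable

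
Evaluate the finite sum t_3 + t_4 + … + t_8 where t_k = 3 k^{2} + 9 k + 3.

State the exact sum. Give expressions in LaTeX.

Σ = 912

The ratio is (k**2 + 5*k + 5)/(k**2 + 3*k + 1).
So A=1 and B=1, with C=k**2 + 3*k + 1.
Solve (1)·f(k+1) − (1)·f(k) = k**2 + 3*k + 1.
deg f ≤ 3 (via 0,0,2).
A polynomial solution: f(k) = k*(k**2 + 3*k - 1)/3.
R(k) = B(k−1)·f(k)/C(k) = k*(k**2 + 3*k - 1)/(3*(k**2 + 3*k + 1)); s_k = R·t_k = k*(k**2 + 3*k - 1).
Verify: 3*k**2 + 9*k + 3 matches t_k.
Sum = s_(9) − s_(3); s_(9) = 963, s_(3) = 51 ⇒ 912.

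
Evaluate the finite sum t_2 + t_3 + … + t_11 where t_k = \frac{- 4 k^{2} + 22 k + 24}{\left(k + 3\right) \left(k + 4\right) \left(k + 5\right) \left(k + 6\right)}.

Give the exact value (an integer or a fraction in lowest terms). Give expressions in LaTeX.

Σ = 203/4080

Compute t_(k+1)/t_k: get (k + 3)*(11*k - 2*(k + 1)**2 + 23)/((k + 7)*(-2*k**2 + 11*k + 12)).
Take A(k)=k + 3, B(k)=k + 7, C(k)=k**2 - 11*k/2 - 6.
Key eq: (k + 3)·f(k+1) = (k + 6)·f(k) + (k**2 - 11*k/2 - 6).
From deg A=1, deg B=1, deg C=2: d=3.
A polynomial solution: f(k) = -k*(k**2 + 252*k + 227)/240.
Then R = B(k−1)f/C = -k*(k + 6)*(k**2 + 252*k + 227)/(120*(2*k**2 - 11*k - 12)), so s_k = R(k)·t_k = k*(k**2 + 252*k + 227)/(60*(k + 3)*(k + 4)*(k + 5)).
Check: Δs_k = 2*(-2*k**2 + 11*k + 12)/(k**4 + 18*k**3 + 119*k**2 + 342*k + 360). ✓
Σ_(k=2)^(11) t_k = s_(12) − s_(2) = 679/4080 − (7/60) = 203/4080.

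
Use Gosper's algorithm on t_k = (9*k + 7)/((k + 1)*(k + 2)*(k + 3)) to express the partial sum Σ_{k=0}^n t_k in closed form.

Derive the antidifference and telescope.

Step 1: r(k) = (k + 1)*(9*k + 16)/((k + 4)*(9*k + 7)).
Factor: A=k + 1; B=k + 4; C=k + 7/9.
Set up (k + 1)·f(k+1) − (k + 3)·f(k) − (k + 7/9) = 0.
deg f ≤ 2 (via 1,1,1).
Solving with deg f ≤ 2: f(k) = k*(4*k + 3)/9.
Get s_k = R·t_k = k*(4*k + 3)/((k + 1)*(k + 2)) with R(k) = B(k−1)f(k)/C(k) = k*(k + 3)*(4*k + 3)/(9*k + 7).
s_(k+1) − s_k = (9*k + 7)/(k**3 + 6*k**2 + 11*k + 6) = t_k.
Evaluate: s_(n+1) = (4*n**2 + 11*n + 7)/(n**2 + 5*n + 6); subtract s_(0) = 0 ⇒ S(n) = (4*n**2 + 11*n + 7)/(n**2 + 5*n + 6).

S(n) = (4*n**2 + 11*n + 7)/(n**2 + 5*n + 6)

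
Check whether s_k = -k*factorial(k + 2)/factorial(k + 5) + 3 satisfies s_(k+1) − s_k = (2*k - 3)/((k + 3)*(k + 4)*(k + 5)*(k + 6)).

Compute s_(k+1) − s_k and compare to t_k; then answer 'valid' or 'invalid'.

s_(k+1) = -(k + 1)*factorial(k + 3)/factorial(k + 6) + 3
s_(k+1) − s_k = (2*k - 3)/((k + 3)*(k + 4)*(k + 5)*(k + 6))
(s_(k+1) − s_k) − t_k = 0

valid; difference matches t_k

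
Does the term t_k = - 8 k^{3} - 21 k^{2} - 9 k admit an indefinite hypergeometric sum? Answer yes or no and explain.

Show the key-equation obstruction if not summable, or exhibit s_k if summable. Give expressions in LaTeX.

Yes. s_k = k \left(- 2 k^{3} - 3 k^{2} + 4 k + 1\right).

The ratio is (8*k**3 + 45*k**2 + 75*k + 38)/(k*(8*k**2 + 21*k + 9)).
Factor: A=1; B=1; C=k**3 + 21*k**2/8 + 9*k/8.
Need (1)·f(k+1) − (1)·f(k) = k**3 + 21*k**2/8 + 9*k/8.
d = 4 from the (0,0,3) case.
Coefficient equations give f(k) = k*(k - 1)*(2*k**2 + 5*k + 1)/8.
R(k) = B(k−1)·f(k)/C(k) = (k - 1)*(2*k**2 + 5*k + 1)/(8*k**2 + 21*k + 9); s_k = R·t_k = k*(-2*k**3 - 3*k**2 + 4*k + 1).
s_(k+1) − s_k = k*(-8*k**2 - 21*k - 9) = t_k.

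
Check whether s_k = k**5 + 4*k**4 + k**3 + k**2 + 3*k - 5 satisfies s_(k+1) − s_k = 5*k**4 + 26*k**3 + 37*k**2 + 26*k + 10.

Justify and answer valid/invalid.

s_(k+1) = k**5 + 9*k**4 + 27*k**3 + 38*k**2 + 29*k + 5
s_(k+1) − s_k = 5*k**4 + 26*k**3 + 37*k**2 + 26*k + 10
(s_(k+1) − s_k) − t_k = 0

Valid — Δs_k = t_k.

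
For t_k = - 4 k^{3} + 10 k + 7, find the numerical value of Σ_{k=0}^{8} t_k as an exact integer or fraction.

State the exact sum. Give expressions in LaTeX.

t_(k+1)/t_k = (10*k - 4*(k + 1)**3 + 17)/(-4*k**3 + 10*k + 7).
Normal form (A,B,C) = (1, 1, k**3 - 5*k/2 - 7/4).
Key eq: (1)·f(k+1) = (1)·f(k) + (k**3 - 5*k/2 - 7/4).
deg f ≤ 4 (via 0,0,3).
Coefficient equations give f(k) = k*(k**3 - 2*k**2 - 4*k - 2)/4.
So s_k = (B(k−1)f/C)·t_k = (k*(k**3 - 2*k**2 - 4*k - 2)/(4*k**3 - 10*k - 7))·t_k = k*(-k**3 + 2*k**2 + 4*k + 2).
Verify: -4*k**3 + 10*k + 7 matches t_k.
Σ_(k=0)^(8) t_k = s_(9) − s_(0) = -4761 − (0) = -4761.

Σ = -4761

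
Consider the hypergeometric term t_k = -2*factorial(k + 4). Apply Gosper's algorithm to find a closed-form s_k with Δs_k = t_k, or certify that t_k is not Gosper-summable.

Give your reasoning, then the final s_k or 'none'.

Step 1: r(k) = k + 5.
Take A(k)=k + 5, B(k)=1, C(k)=1.
Need (k + 5)·f(k+1) − (1)·f(k) = 1.
Degrees (1,0,0) ⇒ d ≤ -1.
Negative degree bound (-1): no f exists, t_k not Gosper-summable.

not Gosper-summable; s_k does not exist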